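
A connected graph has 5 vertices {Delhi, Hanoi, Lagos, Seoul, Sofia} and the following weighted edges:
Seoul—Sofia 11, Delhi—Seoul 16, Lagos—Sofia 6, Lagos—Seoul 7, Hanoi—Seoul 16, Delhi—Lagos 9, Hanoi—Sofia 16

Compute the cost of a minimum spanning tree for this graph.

38

Grow the tree from Seoul using Prim:
Step 1: frontier [Lagos—Seoul 7, Seoul—Sofia 11, Delhi—Seoul 16, Hanoi—Seoul 16] → take Lagos—Seoul (7); add Lagos.
Step 2: frontier [Lagos—Sofia 6, Delhi—Lagos 9, Seoul—Sofia 11, Delhi—Seoul 16, Hanoi—Seoul 16] → take Lagos—Sofia (6); add Sofia.
Step 3: frontier [Delhi—Lagos 9, Delhi—Seoul 16, Hanoi—Seoul 16, Hanoi—Sofia 16] → take Delhi—Lagos (9); add Delhi.
Step 4: frontier [Hanoi—Seoul 16, Hanoi—Sofia 16] → take Hanoi—Seoul (16); add Hanoi.
MST edges: Lagos—Seoul, Lagos—Sofia, Delhi—Lagos, Hanoi—Seoul; total weight 7+6+9+16 = 38.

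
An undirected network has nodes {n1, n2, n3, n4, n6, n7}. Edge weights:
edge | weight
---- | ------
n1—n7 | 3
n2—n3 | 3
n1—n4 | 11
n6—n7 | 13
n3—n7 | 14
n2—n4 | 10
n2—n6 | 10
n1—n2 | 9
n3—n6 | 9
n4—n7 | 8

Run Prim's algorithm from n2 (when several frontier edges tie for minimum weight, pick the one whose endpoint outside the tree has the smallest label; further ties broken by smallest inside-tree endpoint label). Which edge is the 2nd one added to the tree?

n1-n2

Prim, starting at n2.
Step 1: cheapest edge leaving the tree is n2—n3 (3); add n3.
Step 2: cheapest edge leaving the tree is n1—n2 (9); add n1.
Step 3: cheapest edge leaving the tree is n1—n7 (3); add n7.
Step 4: cheapest edge leaving the tree is n4—n7 (8); add n4.
Step 5: cheapest edge leaving the tree is n3—n6 (9); add n6.
The 2nd edge added is n1—n2.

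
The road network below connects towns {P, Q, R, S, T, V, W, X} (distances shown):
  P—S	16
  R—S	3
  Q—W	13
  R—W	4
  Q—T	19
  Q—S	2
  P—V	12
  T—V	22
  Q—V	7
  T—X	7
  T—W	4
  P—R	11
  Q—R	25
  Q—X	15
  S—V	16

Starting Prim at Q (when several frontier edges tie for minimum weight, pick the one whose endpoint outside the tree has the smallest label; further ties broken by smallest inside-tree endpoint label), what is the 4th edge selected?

T-W

Prim's algorithm from Q:
Step 1: cheapest edge leaving the tree is Q—S (2); add S.
Step 2: cheapest edge leaving the tree is R—S (3); add R.
Step 3: cheapest edge leaving the tree is R—W (4); add W.
Step 4: cheapest edge leaving the tree is T—W (4); add T.
Step 5: cheapest edge leaving the tree is Q—V (7); add V.
Step 6: cheapest edge leaving the tree is T—X (7); add X.
Step 7: cheapest edge leaving the tree is P—R (11); add P.
The 4th edge added is T—W.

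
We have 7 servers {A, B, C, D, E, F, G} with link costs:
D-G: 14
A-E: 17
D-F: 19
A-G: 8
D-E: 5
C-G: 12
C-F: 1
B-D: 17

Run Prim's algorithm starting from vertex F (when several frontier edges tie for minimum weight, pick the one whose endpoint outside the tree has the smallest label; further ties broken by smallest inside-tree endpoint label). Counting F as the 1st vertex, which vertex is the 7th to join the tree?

B

Prim's algorithm from F:
Step 1: cheapest edge leaving the tree is C-F (1); add C.
Step 2: cheapest edge leaving the tree is C-G (12); add G.
Step 3: cheapest edge leaving the tree is A-G (8); add A.
Step 4: cheapest edge leaving the tree is D-G (14); add D.
Step 5: cheapest edge leaving the tree is D-E (5); add E.
Step 6: cheapest edge leaving the tree is B-D (17); add B.
Vertex order: F, C, G, A, D, E, B. The 7th vertex is B.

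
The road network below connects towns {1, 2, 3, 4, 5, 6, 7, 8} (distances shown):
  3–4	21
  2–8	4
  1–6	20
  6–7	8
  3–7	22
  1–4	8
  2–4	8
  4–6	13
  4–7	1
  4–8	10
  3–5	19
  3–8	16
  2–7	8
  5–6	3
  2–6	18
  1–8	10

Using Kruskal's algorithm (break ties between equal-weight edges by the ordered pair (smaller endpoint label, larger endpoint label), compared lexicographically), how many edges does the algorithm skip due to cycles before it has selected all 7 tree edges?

4

Kruskal's algorithm — process edges by increasing weight (ties by edge label):
4–7 (1): add — endpoints in different components.
5–6 (3): add — endpoints in different components.
2–8 (4): add — endpoints in different components.
1–4 (8): add — endpoints in different components.
2–4 (8): add — endpoints in different components.
2–7 (8): skip — 2 and 7 already connected.
6–7 (8): add — endpoints in different components.
1–8 (10): skip — 1 and 8 already connected.
4–8 (10): skip — 4 and 8 already connected.
4–6 (13): skip — 4 and 6 already connected.
3–8 (16): add — endpoints in different components.
Edges rejected before the tree was complete: 4.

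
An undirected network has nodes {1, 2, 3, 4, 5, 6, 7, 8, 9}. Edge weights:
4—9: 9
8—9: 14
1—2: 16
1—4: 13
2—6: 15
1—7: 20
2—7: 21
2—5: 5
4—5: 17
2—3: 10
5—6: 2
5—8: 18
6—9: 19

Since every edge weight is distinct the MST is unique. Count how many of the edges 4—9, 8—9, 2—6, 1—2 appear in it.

3

Kruskal's algorithm — process edges by increasing weight (ties by edge label):
5—6 (2): add — endpoints in different components.
2—5 (5): add — endpoints in different components.
4—9 (9): add — endpoints in different components.
2—3 (10): add — endpoints in different components.
1—4 (13): add — endpoints in different components.
8—9 (14): add — endpoints in different components.
2—6 (15): skip — 2 and 6 already connected.
1—2 (16): add — endpoints in different components.
4—5 (17): skip — 4 and 5 already connected.
5—8 (18): skip — 5 and 8 already connected.
6—9 (19): skip — 6 and 9 already connected.
1—7 (20): add — endpoints in different components.
MST edge set: {5—6, 2—5, 4—9, 2—3, 1—4, 8—9, 1—2, 1—7}.
Of the listed edges, {4—9, 8—9, 1—2} are in the MST → 3.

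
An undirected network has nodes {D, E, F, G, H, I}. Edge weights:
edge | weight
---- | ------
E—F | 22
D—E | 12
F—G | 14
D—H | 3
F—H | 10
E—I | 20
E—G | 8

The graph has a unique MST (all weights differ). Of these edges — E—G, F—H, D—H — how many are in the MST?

Sort edges by weight, then run Kruskal:
D—H (3): add. Components now {D,H} {E} {F} {G} {I}
E—G (8): add. Components now {D,H} {E,G} {F} {I}
F—H (10): add. Components now {D,F,H} {E,G} {I}
D—E (12): add. Components now {D,E,F,G,H} {I}
F—G (14): skip — F and G already connected.
E—I (20): add. Components now {D,E,F,G,H,I}
MST edge set: {D—H, E—G, F—H, D—E, E—I}.
Of the listed edges, {E—G, F—H, D—H} are in the MST → 3.

3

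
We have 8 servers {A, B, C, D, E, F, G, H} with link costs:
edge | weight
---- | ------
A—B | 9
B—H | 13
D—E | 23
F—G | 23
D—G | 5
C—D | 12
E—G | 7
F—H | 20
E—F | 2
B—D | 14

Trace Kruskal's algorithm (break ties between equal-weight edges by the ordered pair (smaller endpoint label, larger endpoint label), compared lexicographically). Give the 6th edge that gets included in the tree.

Sort edges by weight, then run Kruskal:
E—F (2): add — endpoints in different components.
D—G (5): add — endpoints in different components.
E—G (7): add — endpoints in different components.
A—B (9): add — endpoints in different components.
C—D (12): add — endpoints in different components.
B—H (13): add — endpoints in different components.
B—D (14): add — endpoints in different components.
The 6th edge added is B—H.

B-H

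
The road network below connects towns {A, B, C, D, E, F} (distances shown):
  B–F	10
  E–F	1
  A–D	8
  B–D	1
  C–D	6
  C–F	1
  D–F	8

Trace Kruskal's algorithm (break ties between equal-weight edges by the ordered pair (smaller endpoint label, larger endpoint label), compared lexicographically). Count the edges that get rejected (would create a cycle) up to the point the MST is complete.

Sort edges by weight, then run Kruskal:
B–D (1): add. Components now {A} {B,D} {C} {E} {F}
C–F (1): add. Components now {A} {B,D} {C,F} {E}
E–F (1): add. Components now {A} {B,D} {C,E,F}
C–D (6): add. Components now {A} {B,C,D,E,F}
A–D (8): add. Components now {A,B,C,D,E,F}
Edges rejected before the tree was complete: 0.

0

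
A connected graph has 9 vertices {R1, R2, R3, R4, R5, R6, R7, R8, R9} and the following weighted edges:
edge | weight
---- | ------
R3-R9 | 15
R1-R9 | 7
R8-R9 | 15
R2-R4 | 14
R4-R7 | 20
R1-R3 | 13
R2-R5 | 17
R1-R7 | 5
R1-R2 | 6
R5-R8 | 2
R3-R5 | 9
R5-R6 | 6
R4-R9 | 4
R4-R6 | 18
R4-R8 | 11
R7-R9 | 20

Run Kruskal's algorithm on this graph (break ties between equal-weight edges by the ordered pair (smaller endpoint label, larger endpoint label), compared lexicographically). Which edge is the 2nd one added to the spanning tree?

R4-R9

Kruskal's algorithm — process edges by increasing weight (ties by edge label):
R5-R8 (2): add — endpoints in different components.
R4-R9 (4): add — endpoints in different components.
R1-R7 (5): add — endpoints in different components.
R1-R2 (6): add — endpoints in different components.
R5-R6 (6): add — endpoints in different components.
R1-R9 (7): add — endpoints in different components.
R3-R5 (9): add — endpoints in different components.
R4-R8 (11): add — endpoints in different components.
The 2nd edge added is R4-R9.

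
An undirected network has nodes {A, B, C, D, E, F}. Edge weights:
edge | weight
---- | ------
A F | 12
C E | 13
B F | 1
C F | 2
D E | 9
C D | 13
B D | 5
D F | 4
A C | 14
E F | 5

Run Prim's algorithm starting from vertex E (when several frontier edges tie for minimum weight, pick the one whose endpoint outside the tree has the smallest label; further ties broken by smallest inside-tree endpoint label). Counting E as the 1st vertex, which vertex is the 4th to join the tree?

C

Grow the tree from E using Prim:
Step 1: cheapest edge leaving the tree is E F (5); add F.
Step 2: cheapest edge leaving the tree is B F (1); add B.
Step 3: cheapest edge leaving the tree is C F (2); add C.
Step 4: cheapest edge leaving the tree is D F (4); add D.
Step 5: cheapest edge leaving the tree is A F (12); add A.
Vertex order: E, F, B, C, D, A. The 4th vertex is C.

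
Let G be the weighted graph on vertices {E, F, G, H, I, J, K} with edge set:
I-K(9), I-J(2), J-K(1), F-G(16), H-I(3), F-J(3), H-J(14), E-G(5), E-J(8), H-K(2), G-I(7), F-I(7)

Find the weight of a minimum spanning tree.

Kruskal's algorithm — process edges by increasing weight (ties by edge label):
J-K (1): add. Components now {E} {F} {G} {H} {I} {J,K}
H-K (2): add. Components now {E} {F} {G} {H,J,K} {I}
I-J (2): add. Components now {E} {F} {G} {H,I,J,K}
F-J (3): add. Components now {E} {F,H,I,J,K} {G}
H-I (3): skip — H and I already connected.
E-G (5): add. Components now {E,G} {F,H,I,J,K}
F-I (7): skip — F and I already connected.
G-I (7): add. Components now {E,F,G,H,I,J,K}
MST edges: J-K, H-K, I-J, F-J, E-G, G-I; total weight 1+2+2+3+5+7 = 20.

20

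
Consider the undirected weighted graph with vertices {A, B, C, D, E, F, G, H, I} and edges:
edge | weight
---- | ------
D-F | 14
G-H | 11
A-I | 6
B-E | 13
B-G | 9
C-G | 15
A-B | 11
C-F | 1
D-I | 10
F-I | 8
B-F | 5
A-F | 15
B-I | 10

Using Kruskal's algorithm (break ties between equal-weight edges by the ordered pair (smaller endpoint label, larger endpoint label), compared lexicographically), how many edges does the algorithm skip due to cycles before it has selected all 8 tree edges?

2

Kruskal: consider edges lightest-first.
C-F (1): add — endpoints in different components.
B-F (5): add — endpoints in different components.
A-I (6): add — endpoints in different components.
F-I (8): add — endpoints in different components.
B-G (9): add — endpoints in different components.
B-I (10): skip — B and I already connected.
D-I (10): add — endpoints in different components.
A-B (11): skip — A and B already connected.
G-H (11): add — endpoints in different components.
B-E (13): add — endpoints in different components.
Edges rejected before the tree was complete: 2.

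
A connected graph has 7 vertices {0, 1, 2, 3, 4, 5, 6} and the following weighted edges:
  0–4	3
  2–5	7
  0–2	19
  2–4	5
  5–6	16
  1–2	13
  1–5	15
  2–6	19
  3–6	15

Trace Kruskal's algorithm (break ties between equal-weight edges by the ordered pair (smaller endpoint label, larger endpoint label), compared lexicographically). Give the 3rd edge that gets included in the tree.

2-5

Sort edges by weight, then run Kruskal:
0–4 (3): add — endpoints in different components.
2–4 (5): add — endpoints in different components.
2–5 (7): add — endpoints in different components.
1–2 (13): add — endpoints in different components.
1–5 (15): skip — 1 and 5 already connected.
3–6 (15): add — endpoints in different components.
5–6 (16): add — endpoints in different components.
The 3rd edge added is 2–5.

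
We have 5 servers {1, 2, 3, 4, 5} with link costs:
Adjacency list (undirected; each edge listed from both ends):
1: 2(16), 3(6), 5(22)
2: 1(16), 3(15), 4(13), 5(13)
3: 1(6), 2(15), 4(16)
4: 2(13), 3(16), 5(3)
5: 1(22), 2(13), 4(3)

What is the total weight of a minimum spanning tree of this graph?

37

Prim, starting at 3.
Step 1: cheapest edge leaving the tree is 1-3 (6); add 1.
Step 2: cheapest edge leaving the tree is 2-3 (15); add 2.
Step 3: cheapest edge leaving the tree is 2-4 (13); add 4.
Step 4: cheapest edge leaving the tree is 4-5 (3); add 5.
MST edges: 1-3, 2-3, 2-4, 4-5; total weight 6+15+13+3 = 37.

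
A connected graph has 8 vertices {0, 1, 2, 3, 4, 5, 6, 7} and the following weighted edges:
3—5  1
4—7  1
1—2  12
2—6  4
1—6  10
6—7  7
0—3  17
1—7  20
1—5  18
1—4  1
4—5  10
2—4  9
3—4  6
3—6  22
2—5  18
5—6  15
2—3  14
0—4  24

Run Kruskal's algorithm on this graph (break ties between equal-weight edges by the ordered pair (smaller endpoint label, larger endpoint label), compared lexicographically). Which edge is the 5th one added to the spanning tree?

3-4

Kruskal: consider edges lightest-first.
1—4 (1): add — endpoints in different components.
3—5 (1): add — endpoints in different components.
4—7 (1): add — endpoints in different components.
2—6 (4): add — endpoints in different components.
3—4 (6): add — endpoints in different components.
6—7 (7): add — endpoints in different components.
2—4 (9): skip — 2 and 4 already connected.
1—6 (10): skip — 1 and 6 already connected.
4—5 (10): skip — 4 and 5 already connected.
1—2 (12): skip — 1 and 2 already connected.
2—3 (14): skip — 2 and 3 already connected.
5—6 (15): skip — 5 and 6 already connected.
0—3 (17): add — endpoints in different components.
The 5th edge added is 3—4.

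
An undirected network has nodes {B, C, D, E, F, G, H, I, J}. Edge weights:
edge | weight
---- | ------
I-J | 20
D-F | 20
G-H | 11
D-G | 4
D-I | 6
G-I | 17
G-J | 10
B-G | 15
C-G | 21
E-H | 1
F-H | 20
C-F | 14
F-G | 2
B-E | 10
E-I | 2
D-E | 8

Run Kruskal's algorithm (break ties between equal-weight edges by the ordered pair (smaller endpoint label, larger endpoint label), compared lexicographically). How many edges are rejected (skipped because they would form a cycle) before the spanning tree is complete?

2

Kruskal's algorithm — process edges by increasing weight (ties by edge label):
E-H (1): add — endpoints in different components.
E-I (2): add — endpoints in different components.
F-G (2): add — endpoints in different components.
D-G (4): add — endpoints in different components.
D-I (6): add — endpoints in different components.
D-E (8): skip — D and E already connected.
B-E (10): add — endpoints in different components.
G-J (10): add — endpoints in different components.
G-H (11): skip — G and H already connected.
C-F (14): add — endpoints in different components.
Edges rejected before the tree was complete: 2.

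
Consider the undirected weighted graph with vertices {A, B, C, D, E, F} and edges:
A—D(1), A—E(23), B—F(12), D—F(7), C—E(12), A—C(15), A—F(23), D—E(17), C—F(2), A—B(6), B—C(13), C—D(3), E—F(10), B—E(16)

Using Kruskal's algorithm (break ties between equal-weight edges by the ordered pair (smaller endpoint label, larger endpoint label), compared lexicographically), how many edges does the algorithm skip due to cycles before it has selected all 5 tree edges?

1

Kruskal: consider edges lightest-first.
A—D (1): add. Components now {A,D} {B} {C} {E} {F}
C—F (2): add. Components now {A,D} {B} {C,F} {E}
C—D (3): add. Components now {A,C,D,F} {B} {E}
A—B (6): add. Components now {A,B,C,D,F} {E}
D—F (7): skip — D and F already connected.
E—F (10): add. Components now {A,B,C,D,E,F}
Edges rejected before the tree was complete: 1.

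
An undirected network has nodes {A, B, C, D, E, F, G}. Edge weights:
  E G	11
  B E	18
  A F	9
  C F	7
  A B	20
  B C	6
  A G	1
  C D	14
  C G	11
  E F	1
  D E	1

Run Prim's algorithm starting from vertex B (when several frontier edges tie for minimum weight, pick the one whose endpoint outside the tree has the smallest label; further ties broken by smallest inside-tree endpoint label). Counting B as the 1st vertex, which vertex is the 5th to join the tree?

D

Prim, starting at B.
Step 1: frontier [B C 6, B E 18, A B 20] → take B C (6); add C.
Step 2: frontier [B E 18, A B 20, C F 7, C G 11, C D 14] → take C F (7); add F.
Step 3: frontier [B E 18, A B 20, C G 11, C D 14, E F 1, A F 9] → take E F (1); add E.
Step 4: frontier [A B 20, C G 11, C D 14, D E 1, E G 11, A F 9] → take D E (1); add D.
Step 5: frontier [A B 20, C G 11, E G 11, A F 9] → take A F (9); add A.
Step 6: frontier [A G 1, C G 11, E G 11] → take A G (1); add G.
Vertex order: B, C, F, E, D, A, G. The 5th vertex is D.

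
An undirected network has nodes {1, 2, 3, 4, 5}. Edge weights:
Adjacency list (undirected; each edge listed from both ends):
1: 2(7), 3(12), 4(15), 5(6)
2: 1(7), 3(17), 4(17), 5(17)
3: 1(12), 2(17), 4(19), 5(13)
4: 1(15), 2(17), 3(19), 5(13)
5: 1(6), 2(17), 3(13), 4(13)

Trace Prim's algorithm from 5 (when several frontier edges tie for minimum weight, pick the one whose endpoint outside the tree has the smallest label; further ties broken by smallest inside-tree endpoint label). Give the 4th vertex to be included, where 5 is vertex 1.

Grow the tree from 5 using Prim:
Step 1: frontier [1—5 6, 3—5 13, 4—5 13, 2—5 17] → take 1—5 (6); add 1.
Step 2: frontier [1—2 7, 1—3 12, 1—4 15, 3—5 13, 4—5 13, 2—5 17] → take 1—2 (7); add 2.
Step 3: frontier [1—3 12, 1—4 15, 2—3 17, 2—4 17, 3—5 13, 4—5 13] → take 1—3 (12); add 3.
Step 4: frontier [1—4 15, 2—4 17, 3—4 19, 4—5 13] → take 4—5 (13); add 4.
Vertex order: 5, 1, 2, 3, 4. The 4th vertex is 3.

3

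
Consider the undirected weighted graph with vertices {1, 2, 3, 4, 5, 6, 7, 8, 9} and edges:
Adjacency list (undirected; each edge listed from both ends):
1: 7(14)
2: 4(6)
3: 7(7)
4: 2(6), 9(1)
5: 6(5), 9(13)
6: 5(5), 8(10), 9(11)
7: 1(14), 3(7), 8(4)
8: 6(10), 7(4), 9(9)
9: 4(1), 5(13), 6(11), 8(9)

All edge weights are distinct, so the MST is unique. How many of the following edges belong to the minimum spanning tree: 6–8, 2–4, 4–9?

3

Kruskal's algorithm — process edges by increasing weight (ties by edge label):
4–9 (1): add — endpoints in different components.
7–8 (4): add — endpoints in different components.
5–6 (5): add — endpoints in different components.
2–4 (6): add — endpoints in different components.
3–7 (7): add — endpoints in different components.
8–9 (9): add — endpoints in different components.
6–8 (10): add — endpoints in different components.
6–9 (11): skip — 6 and 9 already connected.
5–9 (13): skip — 5 and 9 already connected.
1–7 (14): add — endpoints in different components.
MST edge set: {4–9, 7–8, 5–6, 2–4, 3–7, 8–9, 6–8, 1–7}.
Of the listed edges, {6–8, 2–4, 4–9} are in the MST → 3.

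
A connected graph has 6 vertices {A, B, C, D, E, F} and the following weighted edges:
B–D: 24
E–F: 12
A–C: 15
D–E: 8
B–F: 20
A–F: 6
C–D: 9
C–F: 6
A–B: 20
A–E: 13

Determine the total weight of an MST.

49

Kruskal's algorithm — process edges by increasing weight (ties by edge label):
A–F (6): add — endpoints in different components.
C–F (6): add — endpoints in different components.
D–E (8): add — endpoints in different components.
C–D (9): add — endpoints in different components.
E–F (12): skip — E and F already connected.
A–E (13): skip — A and E already connected.
A–C (15): skip — A and C already connected.
A–B (20): add — endpoints in different components.
MST edges: A–F, C–F, D–E, C–D, A–B; total weight 6+6+8+9+20 = 49.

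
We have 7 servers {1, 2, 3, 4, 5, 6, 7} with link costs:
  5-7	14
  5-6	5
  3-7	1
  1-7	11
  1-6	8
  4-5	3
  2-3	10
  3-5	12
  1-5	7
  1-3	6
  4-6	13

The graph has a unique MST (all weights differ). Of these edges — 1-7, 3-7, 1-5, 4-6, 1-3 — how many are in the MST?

3

Kruskal: consider edges lightest-first.
3-7 (1): add — endpoints in different components.
4-5 (3): add — endpoints in different components.
5-6 (5): add — endpoints in different components.
1-3 (6): add — endpoints in different components.
1-5 (7): add — endpoints in different components.
1-6 (8): skip — 1 and 6 already connected.
2-3 (10): add — endpoints in different components.
MST edge set: {3-7, 4-5, 5-6, 1-3, 1-5, 2-3}.
Of the listed edges, {3-7, 1-5, 1-3} are in the MST → 3.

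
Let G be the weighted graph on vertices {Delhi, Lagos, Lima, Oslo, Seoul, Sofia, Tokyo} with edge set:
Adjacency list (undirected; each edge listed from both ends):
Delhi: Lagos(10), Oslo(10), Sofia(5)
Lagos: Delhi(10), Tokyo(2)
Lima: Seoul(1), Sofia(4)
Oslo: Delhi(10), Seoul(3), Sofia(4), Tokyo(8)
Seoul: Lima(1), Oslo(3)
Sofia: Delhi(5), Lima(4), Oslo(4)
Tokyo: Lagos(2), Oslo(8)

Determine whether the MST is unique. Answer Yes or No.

Sort edges by weight, then run Kruskal:
Lima—Seoul (1): add. Components now {Oslo} {Delhi} {Lima,Seoul} {Tokyo} {Lagos} {Sofia}
Lagos—Tokyo (2): add. Components now {Oslo} {Delhi} {Lima,Seoul} {Lagos,Tokyo} {Sofia}
Oslo—Seoul (3): add. Components now {Lima,Oslo,Seoul} {Delhi} {Lagos,Tokyo} {Sofia}
Lima—Sofia (4): add. Components now {Lima,Oslo,Seoul,Sofia} {Delhi} {Lagos,Tokyo}
Oslo—Sofia (4): skip — Oslo and Sofia already connected.
Delhi—Sofia (5): add. Components now {Delhi,Lima,Oslo,Seoul,Sofia} {Lagos,Tokyo}
Oslo—Tokyo (8): add. Components now {Delhi,Lagos,Lima,Oslo,Seoul,Sofia,Tokyo}
Non-tree edge Oslo—Sofia has weight 4, equal to the heaviest edge on its tree cycle — swapping gives another MST of the same weight. Not unique.

No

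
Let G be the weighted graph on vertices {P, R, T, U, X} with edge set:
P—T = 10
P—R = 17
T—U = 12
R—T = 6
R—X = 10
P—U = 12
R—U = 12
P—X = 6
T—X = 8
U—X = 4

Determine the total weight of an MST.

24

Prim's algorithm from U:
Step 1: cheapest edge leaving the tree is U—X (4); add X.
Step 2: cheapest edge leaving the tree is P—X (6); add P.
Step 3: cheapest edge leaving the tree is T—X (8); add T.
Step 4: cheapest edge leaving the tree is R—T (6); add R.
MST edges: U—X, P—X, T—X, R—T; total weight 4+6+8+6 = 24.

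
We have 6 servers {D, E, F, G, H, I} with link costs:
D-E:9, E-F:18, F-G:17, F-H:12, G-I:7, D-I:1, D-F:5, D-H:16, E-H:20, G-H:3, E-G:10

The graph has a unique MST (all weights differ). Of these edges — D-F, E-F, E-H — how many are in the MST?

Kruskal's algorithm — process edges by increasing weight (ties by edge label):
D-I (1): add. Components now {D,I} {E} {F} {G} {H}
G-H (3): add. Components now {D,I} {E} {F} {G,H}
D-F (5): add. Components now {D,F,I} {E} {G,H}
G-I (7): add. Components now {D,F,G,H,I} {E}
D-E (9): add. Components now {D,E,F,G,H,I}
MST edge set: {D-I, G-H, D-F, G-I, D-E}.
Of the listed edges, {D-F} are in the MST → 1.

1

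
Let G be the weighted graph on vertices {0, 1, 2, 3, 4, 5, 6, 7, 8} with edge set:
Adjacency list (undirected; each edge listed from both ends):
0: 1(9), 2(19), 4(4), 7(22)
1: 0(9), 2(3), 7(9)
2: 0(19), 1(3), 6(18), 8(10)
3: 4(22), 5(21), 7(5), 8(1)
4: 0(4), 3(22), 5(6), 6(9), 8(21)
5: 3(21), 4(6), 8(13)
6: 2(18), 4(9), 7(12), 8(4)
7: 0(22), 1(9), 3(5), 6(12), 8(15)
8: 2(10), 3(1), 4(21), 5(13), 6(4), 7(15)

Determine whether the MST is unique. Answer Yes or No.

Kruskal: consider edges lightest-first.
3–8 (1): add — endpoints in different components.
1–2 (3): add — endpoints in different components.
0–4 (4): add — endpoints in different components.
6–8 (4): add — endpoints in different components.
3–7 (5): add — endpoints in different components.
4–5 (6): add — endpoints in different components.
0–1 (9): add — endpoints in different components.
1–7 (9): add — endpoints in different components.
Non-tree edge 4–6 has weight 9, equal to the heaviest edge on its tree cycle — swapping gives another MST of the same weight. Not unique.

No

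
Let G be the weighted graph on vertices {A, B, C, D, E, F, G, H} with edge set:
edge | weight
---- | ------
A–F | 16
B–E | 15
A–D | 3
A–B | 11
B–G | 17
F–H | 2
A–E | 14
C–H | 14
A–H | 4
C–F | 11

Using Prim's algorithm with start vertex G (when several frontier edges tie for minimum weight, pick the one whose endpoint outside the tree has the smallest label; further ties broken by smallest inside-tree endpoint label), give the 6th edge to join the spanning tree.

C-F

Prim, starting at G.
Step 1: cheapest edge leaving the tree is B–G (17); add B.
Step 2: cheapest edge leaving the tree is A–B (11); add A.
Step 3: cheapest edge leaving the tree is A–D (3); add D.
Step 4: cheapest edge leaving the tree is A–H (4); add H.
Step 5: cheapest edge leaving the tree is F–H (2); add F.
Step 6: cheapest edge leaving the tree is C–F (11); add C.
Step 7: cheapest edge leaving the tree is A–E (14); add E.
The 6th edge added is C–F.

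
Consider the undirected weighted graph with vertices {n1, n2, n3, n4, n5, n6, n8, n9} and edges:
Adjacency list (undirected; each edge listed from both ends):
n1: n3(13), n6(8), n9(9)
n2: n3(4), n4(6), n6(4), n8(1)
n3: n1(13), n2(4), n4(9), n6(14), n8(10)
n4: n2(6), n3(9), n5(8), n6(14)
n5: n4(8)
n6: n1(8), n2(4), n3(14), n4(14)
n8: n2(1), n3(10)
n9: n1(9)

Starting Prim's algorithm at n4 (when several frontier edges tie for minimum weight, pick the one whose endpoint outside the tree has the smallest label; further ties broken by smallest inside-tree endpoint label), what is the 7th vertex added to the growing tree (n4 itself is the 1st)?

Grow the tree from n4 using Prim:
Step 1: cheapest edge leaving the tree is n2 n4 (6); add n2.
Step 2: cheapest edge leaving the tree is n2 n8 (1); add n8.
Step 3: cheapest edge leaving the tree is n2 n3 (4); add n3.
Step 4: cheapest edge leaving the tree is n2 n6 (4); add n6.
Step 5: cheapest edge leaving the tree is n1 n6 (8); add n1.
Step 6: cheapest edge leaving the tree is n4 n5 (8); add n5.
Step 7: cheapest edge leaving the tree is n1 n9 (9); add n9.
Vertex order: n4, n2, n8, n3, n6, n1, n5, n9. The 7th vertex is n5.

n5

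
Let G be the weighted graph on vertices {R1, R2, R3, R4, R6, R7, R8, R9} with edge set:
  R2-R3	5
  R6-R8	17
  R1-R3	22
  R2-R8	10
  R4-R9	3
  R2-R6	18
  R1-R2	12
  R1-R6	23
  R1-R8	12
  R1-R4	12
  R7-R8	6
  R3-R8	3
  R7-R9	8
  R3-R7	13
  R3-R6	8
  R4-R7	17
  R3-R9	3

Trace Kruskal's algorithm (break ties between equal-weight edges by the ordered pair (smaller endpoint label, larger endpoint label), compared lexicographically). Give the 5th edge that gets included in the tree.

R7-R8

Kruskal: consider edges lightest-first.
R3-R8 (3): add — endpoints in different components.
R3-R9 (3): add — endpoints in different components.
R4-R9 (3): add — endpoints in different components.
R2-R3 (5): add — endpoints in different components.
R7-R8 (6): add — endpoints in different components.
R3-R6 (8): add — endpoints in different components.
R7-R9 (8): skip — R7 and R9 already connected.
R2-R8 (10): skip — R8 and R2 already connected.
R1-R2 (12): add — endpoints in different components.
The 5th edge added is R7-R8.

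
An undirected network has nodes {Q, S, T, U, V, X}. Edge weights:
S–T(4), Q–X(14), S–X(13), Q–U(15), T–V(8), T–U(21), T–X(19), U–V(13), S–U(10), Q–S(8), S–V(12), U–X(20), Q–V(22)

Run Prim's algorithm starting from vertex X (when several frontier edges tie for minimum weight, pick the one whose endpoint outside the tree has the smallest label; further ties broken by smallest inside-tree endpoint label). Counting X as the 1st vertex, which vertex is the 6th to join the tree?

U

Prim's algorithm from X:
Step 1: frontier [S–X 13, Q–X 14, T–X 19, U–X 20] → take S–X (13); add S.
Step 2: frontier [S–T 4, Q–S 8, S–U 10, S–V 12, Q–X 14, T–X 19, U–X 20] → take S–T (4); add T.
Step 3: frontier [Q–S 8, S–U 10, S–V 12, T–V 8, T–U 21, Q–X 14, U–X 20] → take Q–S (8); add Q.
Step 4: frontier [Q–U 15, Q–V 22, S–U 10, S–V 12, T–V 8, T–U 21, U–X 20] → take T–V (8); add V.
Step 5: frontier [Q–U 15, S–U 10, T–U 21, U–V 13, U–X 20] → take S–U (10); add U.
Vertex order: X, S, T, Q, V, U. The 6th vertex is U.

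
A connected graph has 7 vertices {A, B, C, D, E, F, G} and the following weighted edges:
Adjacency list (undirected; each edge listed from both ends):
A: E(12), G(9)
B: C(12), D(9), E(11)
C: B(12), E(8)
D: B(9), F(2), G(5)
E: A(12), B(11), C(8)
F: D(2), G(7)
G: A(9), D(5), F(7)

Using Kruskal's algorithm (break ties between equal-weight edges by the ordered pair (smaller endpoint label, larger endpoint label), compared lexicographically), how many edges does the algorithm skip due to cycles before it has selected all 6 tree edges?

1

Kruskal: consider edges lightest-first.
D–F (2): add. Components now {A} {B} {C} {D,F} {E} {G}
D–G (5): add. Components now {A} {B} {C} {D,F,G} {E}
F–G (7): skip — F and G already connected.
C–E (8): add. Components now {A} {B} {C,E} {D,F,G}
A–G (9): add. Components now {A,D,F,G} {B} {C,E}
B–D (9): add. Components now {A,B,D,F,G} {C,E}
B–E (11): add. Components now {A,B,C,D,E,F,G}
Edges rejected before the tree was complete: 1.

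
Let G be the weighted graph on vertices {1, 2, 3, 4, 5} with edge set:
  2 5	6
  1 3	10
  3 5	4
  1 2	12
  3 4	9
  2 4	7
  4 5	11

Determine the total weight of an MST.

Prim, starting at 3.
Step 1: frontier [3 5 4, 3 4 9, 1 3 10] → take 3 5 (4); add 5.
Step 2: frontier [3 4 9, 1 3 10, 2 5 6, 4 5 11] → take 2 5 (6); add 2.
Step 3: frontier [2 4 7, 1 2 12, 3 4 9, 1 3 10, 4 5 11] → take 2 4 (7); add 4.
Step 4: frontier [1 2 12, 1 3 10] → take 1 3 (10); add 1.
MST edges: 3 5, 2 5, 2 4, 1 3; total weight 4+6+7+10 = 27.

27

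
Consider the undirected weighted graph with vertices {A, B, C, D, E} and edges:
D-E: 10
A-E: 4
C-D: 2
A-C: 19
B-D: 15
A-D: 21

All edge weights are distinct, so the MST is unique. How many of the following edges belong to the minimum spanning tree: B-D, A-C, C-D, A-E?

Kruskal: consider edges lightest-first.
C-D (2): add. Components now {A} {B} {C,D} {E}
A-E (4): add. Components now {A,E} {B} {C,D}
D-E (10): add. Components now {A,C,D,E} {B}
B-D (15): add. Components now {A,B,C,D,E}
MST edge set: {C-D, A-E, D-E, B-D}.
Of the listed edges, {B-D, C-D, A-E} are in the MST → 3.

3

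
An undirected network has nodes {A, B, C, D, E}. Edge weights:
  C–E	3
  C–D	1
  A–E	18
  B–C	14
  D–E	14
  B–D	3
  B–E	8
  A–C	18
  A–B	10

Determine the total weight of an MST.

17

Kruskal's algorithm — process edges by increasing weight (ties by edge label):
C–D (1): add. Components now {A} {B} {C,D} {E}
B–D (3): add. Components now {A} {B,C,D} {E}
C–E (3): add. Components now {A} {B,C,D,E}
B–E (8): skip — B and E already connected.
A–B (10): add. Components now {A,B,C,D,E}
MST edges: C–D, B–D, C–E, A–B; total weight 1+3+3+10 = 17.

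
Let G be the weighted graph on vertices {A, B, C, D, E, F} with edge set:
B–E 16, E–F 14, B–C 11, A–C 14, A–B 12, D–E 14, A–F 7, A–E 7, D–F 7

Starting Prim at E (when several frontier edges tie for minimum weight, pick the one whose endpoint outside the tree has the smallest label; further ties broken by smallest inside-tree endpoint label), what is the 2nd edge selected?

Prim, starting at E.
Step 1: frontier [A–E 7, D–E 14, E–F 14, B–E 16] → take A–E (7); add A.
Step 2: frontier [A–F 7, A–B 12, A–C 14, D–E 14, E–F 14, B–E 16] → take A–F (7); add F.
Step 3: frontier [A–B 12, A–C 14, D–E 14, B–E 16, D–F 7] → take D–F (7); add D.
Step 4: frontier [A–B 12, A–C 14, B–E 16] → take A–B (12); add B.
Step 5: frontier [A–C 14, B–C 11] → take B–C (11); add C.
The 2nd edge added is A–F.

A-F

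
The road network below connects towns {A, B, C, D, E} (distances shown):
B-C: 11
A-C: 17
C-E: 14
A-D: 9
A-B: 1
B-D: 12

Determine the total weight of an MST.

35

Sort edges by weight, then run Kruskal:
A-B (1): add. Components now {A,B} {C} {D} {E}
A-D (9): add. Components now {A,B,D} {C} {E}
B-C (11): add. Components now {A,B,C,D} {E}
B-D (12): skip — B and D already connected.
C-E (14): add. Components now {A,B,C,D,E}
MST edges: A-B, A-D, B-C, C-E; total weight 1+9+11+14 = 35.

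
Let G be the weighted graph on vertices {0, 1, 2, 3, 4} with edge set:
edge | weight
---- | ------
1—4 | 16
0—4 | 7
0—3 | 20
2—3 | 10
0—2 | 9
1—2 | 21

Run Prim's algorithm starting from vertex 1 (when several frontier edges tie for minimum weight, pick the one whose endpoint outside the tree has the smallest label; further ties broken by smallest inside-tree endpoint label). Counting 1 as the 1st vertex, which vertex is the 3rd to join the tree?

0

Prim's algorithm from 1:
Step 1: cheapest edge leaving the tree is 1—4 (16); add 4.
Step 2: cheapest edge leaving the tree is 0—4 (7); add 0.
Step 3: cheapest edge leaving the tree is 0—2 (9); add 2.
Step 4: cheapest edge leaving the tree is 2—3 (10); add 3.
Vertex order: 1, 4, 0, 2, 3. The 3rd vertex is 0.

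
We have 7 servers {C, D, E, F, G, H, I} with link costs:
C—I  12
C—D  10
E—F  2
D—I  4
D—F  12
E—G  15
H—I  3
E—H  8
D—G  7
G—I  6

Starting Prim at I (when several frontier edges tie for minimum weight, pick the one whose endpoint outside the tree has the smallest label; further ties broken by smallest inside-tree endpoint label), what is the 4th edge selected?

E-H

Prim's algorithm from I:
Step 1: cheapest edge leaving the tree is H—I (3); add H.
Step 2: cheapest edge leaving the tree is D—I (4); add D.
Step 3: cheapest edge leaving the tree is G—I (6); add G.
Step 4: cheapest edge leaving the tree is E—H (8); add E.
Step 5: cheapest edge leaving the tree is E—F (2); add F.
Step 6: cheapest edge leaving the tree is C—D (10); add C.
The 4th edge added is E—H.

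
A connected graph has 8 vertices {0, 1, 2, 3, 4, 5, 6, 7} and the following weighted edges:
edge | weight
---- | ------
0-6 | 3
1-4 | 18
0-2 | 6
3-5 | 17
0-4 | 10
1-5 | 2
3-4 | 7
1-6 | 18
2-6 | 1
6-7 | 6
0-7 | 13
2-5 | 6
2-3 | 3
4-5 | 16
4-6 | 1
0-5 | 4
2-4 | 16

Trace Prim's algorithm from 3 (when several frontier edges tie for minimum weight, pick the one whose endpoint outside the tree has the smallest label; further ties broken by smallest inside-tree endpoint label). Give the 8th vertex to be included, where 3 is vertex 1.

7

Grow the tree from 3 using Prim:
Step 1: cheapest edge leaving the tree is 2-3 (3); add 2.
Step 2: cheapest edge leaving the tree is 2-6 (1); add 6.
Step 3: cheapest edge leaving the tree is 4-6 (1); add 4.
Step 4: cheapest edge leaving the tree is 0-6 (3); add 0.
Step 5: cheapest edge leaving the tree is 0-5 (4); add 5.
Step 6: cheapest edge leaving the tree is 1-5 (2); add 1.
Step 7: cheapest edge leaving the tree is 6-7 (6); add 7.
Vertex order: 3, 2, 6, 4, 0, 5, 1, 7. The 8th vertex is 7.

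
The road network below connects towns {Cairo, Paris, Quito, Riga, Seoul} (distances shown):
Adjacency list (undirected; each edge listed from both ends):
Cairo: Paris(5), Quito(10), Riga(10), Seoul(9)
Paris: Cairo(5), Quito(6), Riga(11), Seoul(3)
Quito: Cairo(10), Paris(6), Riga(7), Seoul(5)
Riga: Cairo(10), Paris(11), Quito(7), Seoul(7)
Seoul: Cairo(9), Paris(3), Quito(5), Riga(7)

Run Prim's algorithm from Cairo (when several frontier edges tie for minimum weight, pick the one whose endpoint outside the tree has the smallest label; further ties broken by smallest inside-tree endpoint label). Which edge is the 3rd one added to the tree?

Quito-Seoul

Prim, starting at Cairo.
Step 1: frontier [Cairo—Paris 5, Cairo—Seoul 9, Cairo—Quito 10, Cairo—Riga 10] → take Cairo—Paris (5); add Paris.
Step 2: frontier [Cairo—Seoul 9, Cairo—Quito 10, Cairo—Riga 10, Paris—Seoul 3, Paris—Quito 6, Paris—Riga 11] → take Paris—Seoul (3); add Seoul.
Step 3: frontier [Cairo—Quito 10, Cairo—Riga 10, Paris—Quito 6, Paris—Riga 11, Quito—Seoul 5, Riga—Seoul 7] → take Quito—Seoul (5); add Quito.
Step 4: frontier [Cairo—Riga 10, Paris—Riga 11, Quito—Riga 7, Riga—Seoul 7] → take Quito—Riga (7); add Riga.
The 3rd edge added is Quito—Seoul.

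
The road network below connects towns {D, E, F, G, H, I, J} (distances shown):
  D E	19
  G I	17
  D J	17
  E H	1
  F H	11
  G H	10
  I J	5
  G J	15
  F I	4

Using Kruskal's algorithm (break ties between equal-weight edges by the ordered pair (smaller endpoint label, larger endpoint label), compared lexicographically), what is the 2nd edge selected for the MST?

Kruskal's algorithm — process edges by increasing weight (ties by edge label):
E H (1): add — endpoints in different components.
F I (4): add — endpoints in different components.
I J (5): add — endpoints in different components.
G H (10): add — endpoints in different components.
F H (11): add — endpoints in different components.
G J (15): skip — G and J already connected.
D J (17): add — endpoints in different components.
The 2nd edge added is F I.

F-I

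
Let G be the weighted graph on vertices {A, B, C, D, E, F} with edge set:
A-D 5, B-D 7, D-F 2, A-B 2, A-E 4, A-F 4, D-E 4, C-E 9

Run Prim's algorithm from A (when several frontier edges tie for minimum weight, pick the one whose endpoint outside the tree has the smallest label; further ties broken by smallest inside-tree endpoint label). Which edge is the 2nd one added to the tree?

A-E

Prim, starting at A.
Step 1: cheapest edge leaving the tree is A-B (2); add B.
Step 2: cheapest edge leaving the tree is A-E (4); add E.
Step 3: cheapest edge leaving the tree is D-E (4); add D.
Step 4: cheapest edge leaving the tree is D-F (2); add F.
Step 5: cheapest edge leaving the tree is C-E (9); add C.
The 2nd edge added is A-E.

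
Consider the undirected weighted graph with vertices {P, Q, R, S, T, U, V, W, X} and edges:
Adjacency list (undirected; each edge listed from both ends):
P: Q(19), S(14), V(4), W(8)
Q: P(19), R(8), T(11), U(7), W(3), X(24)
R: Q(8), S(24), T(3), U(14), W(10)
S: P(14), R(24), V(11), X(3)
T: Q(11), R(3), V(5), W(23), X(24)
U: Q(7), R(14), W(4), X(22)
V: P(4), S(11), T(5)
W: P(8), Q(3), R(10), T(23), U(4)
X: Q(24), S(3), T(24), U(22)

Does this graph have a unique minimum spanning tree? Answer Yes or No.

No

Sort edges by weight, then run Kruskal:
Q–W (3): add — endpoints in different components.
R–T (3): add — endpoints in different components.
S–X (3): add — endpoints in different components.
P–V (4): add — endpoints in different components.
U–W (4): add — endpoints in different components.
T–V (5): add — endpoints in different components.
Q–U (7): skip — Q and U already connected.
P–W (8): add — endpoints in different components.
Q–R (8): skip — R and Q already connected.
R–W (10): skip — W and R already connected.
Q–T (11): skip — T and Q already connected.
S–V (11): add — endpoints in different components.
Non-tree edge Q–R has weight 8, equal to the heaviest edge on its tree cycle — swapping gives another MST of the same weight. Not unique.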